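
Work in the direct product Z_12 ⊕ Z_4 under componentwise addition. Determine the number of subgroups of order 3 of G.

1

|G| = 48 and 3 | 48, so subgroups of order 3 are possible by Lagrange.
The subgroups of order 3 are: {(0,0), (4,0), (8,0)}.
So G has 1 subgroup of order 3.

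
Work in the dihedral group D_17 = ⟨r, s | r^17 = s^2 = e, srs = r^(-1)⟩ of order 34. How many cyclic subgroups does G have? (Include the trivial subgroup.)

Each element a generates a cyclic subgroup ⟨a⟩; distinct elements may generate the same one (a cyclic group of order d has φ(d) generators).
Cyclic subgroups by order — order 1: 1; order 2: 17; order 17: 1.
Total: 19.

19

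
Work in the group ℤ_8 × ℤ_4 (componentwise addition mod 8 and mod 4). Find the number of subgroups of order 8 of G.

|G| = 32 and 8 | 32, so subgroups of order 8 are possible by Lagrange.
The subgroups of order 8 are: {(0,0), (0,1), (0,2), (0,3), (4,0), (4,1), (4,2), (4,3)}; {(0,0), (0,2), (2,0), (2,2), (4,0), (4,2), (6,0), (6,2)}; {(0,0), (0,2), (2,1), (2,3), (4,0), (4,2), (6,1), (6,3)}; {(0,0), (1,0), (2,0), (3,0), (4,0), (5,0), (6,0), (7,0)}; … (7 in all).
So G has 7 subgroups of order 8.

7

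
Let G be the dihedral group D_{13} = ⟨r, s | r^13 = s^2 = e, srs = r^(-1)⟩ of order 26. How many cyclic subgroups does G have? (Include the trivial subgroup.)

A cyclic subgroup of order d is generated by each of its φ(d) elements of order d, so the cyclic subgroups of order d number (#elements of order d)/φ(d).
Cyclic subgroups by order — order 1: 1; order 2: 13; order 13: 1.
Total: 15.

15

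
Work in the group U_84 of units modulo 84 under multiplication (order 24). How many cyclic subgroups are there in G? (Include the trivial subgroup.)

Each element a generates a cyclic subgroup ⟨a⟩; distinct elements may generate the same one (a cyclic group of order d has φ(d) generators).
Cyclic subgroups by order — order 1: 1; order 2: 7; order 3: 1; order 6: 7.
Total: 16.

16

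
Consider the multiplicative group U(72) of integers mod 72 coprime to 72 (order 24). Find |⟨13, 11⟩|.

12

|⟨13⟩| = 6 and |⟨11⟩| = 6, so |H| is a multiple of lcm(6, 6) = 6 and divides |G| = 24.
Closing under the operation: H = {1, 11, 13, 23, 25, 35, 37, 47, 49, 59, 61, 71}, so |H| = 12.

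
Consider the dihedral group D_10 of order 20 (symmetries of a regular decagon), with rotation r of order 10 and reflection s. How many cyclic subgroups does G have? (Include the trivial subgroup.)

14

Group the elements of G by the cyclic subgroup they generate; each cyclic subgroup of order d accounts for φ(d) elements.
Cyclic subgroups by order — order 1: 1; order 2: 11; order 5: 1; order 10: 1.
Total: 14.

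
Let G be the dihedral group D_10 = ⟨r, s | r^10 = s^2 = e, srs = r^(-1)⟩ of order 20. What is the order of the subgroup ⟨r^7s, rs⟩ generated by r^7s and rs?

10

|⟨r^7s⟩| = 2 and |⟨rs⟩| = 2, so |H| is a multiple of lcm(2, 2) = 2 and divides |G| = 20.
Closing under the operation: H = {e, r^2, r^4, r^6, r^8, rs, r^3s, r^5s, r^7s, r^9s}, so |H| = 10.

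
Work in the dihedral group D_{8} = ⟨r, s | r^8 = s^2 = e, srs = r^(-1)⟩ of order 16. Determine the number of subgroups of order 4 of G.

|G| = 16 and 4 | 16, so subgroups of order 4 are possible by Lagrange.
The subgroups of order 4 are: {e, r^2, r^4, r^6}; {e, r^4, r^2s, r^6s}; {e, r^4, r^3s, r^7s}; {e, r^4, s, r^4s}; … (5 in all).
So G has 5 subgroups of order 4.

5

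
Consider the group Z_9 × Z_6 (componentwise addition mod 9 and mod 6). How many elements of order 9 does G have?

An element (a,b) has order lcm(ord(a), ord(b)); count pairs with lcm equal to 9.
Enumerating gives 18 such elements.

18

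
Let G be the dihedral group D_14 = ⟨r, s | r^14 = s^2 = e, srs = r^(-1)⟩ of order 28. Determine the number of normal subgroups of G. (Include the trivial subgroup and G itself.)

7

G has 28 subgroups. Checking conjugation-invariance by order — order 1: 1/1 normal; order 2: 1/15 normal; order 4: 0/7 normal; order 7: 1/1 normal; order 14: 3/3 normal; order 28: 1/1 normal.
Total normal subgroups: 7.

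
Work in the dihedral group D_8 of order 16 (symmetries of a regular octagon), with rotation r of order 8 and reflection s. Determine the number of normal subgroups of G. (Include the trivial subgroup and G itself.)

G has 19 subgroups. Checking conjugation-invariance by order — order 1: 1/1 normal; order 2: 1/9 normal; order 4: 1/5 normal; order 8: 3/3 normal; order 16: 1/1 normal.
Total normal subgroups: 7.

7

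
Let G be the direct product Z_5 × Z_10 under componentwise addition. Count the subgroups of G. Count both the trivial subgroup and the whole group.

|G| = 50, so by Lagrange every subgroup order divides 50. Divisors: 1, 2, 5, 10, 25, 50.
Subgroups by order — order 1: 1; order 2: 1; order 5: 6; order 10: 6; order 25: 1; order 50: 1.
Total: 1 + 1 + 6 + 6 + 1 + 1 = 16.

16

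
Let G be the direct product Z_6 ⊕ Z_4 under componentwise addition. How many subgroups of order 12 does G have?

3

|G| = 24 and 12 | 24, so subgroups of order 12 are possible by Lagrange.
The subgroups of order 12 are: {(0,0), (0,1), (0,2), (0,3), (2,0), (2,1), (2,2), (2,3), (4,0), (4,1), (4,2), (4,3)}; {(0,0), (0,2), (1,0), (1,2), (2,0), (2,2), (3,0), (3,2), (4,0), (4,2), (5,0), (5,2)}; {(0,0), (0,2), (1,1), (1,3), (2,0), (2,2), (3,1), (3,3), (4,0), (4,2), (5,1), (5,3)}.
So G has 3 subgroups of order 12.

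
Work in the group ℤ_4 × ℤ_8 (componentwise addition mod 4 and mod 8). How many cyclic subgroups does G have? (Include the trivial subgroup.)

14

Each element a generates a cyclic subgroup ⟨a⟩; distinct elements may generate the same one (a cyclic group of order d has φ(d) generators).
Cyclic subgroups by order — order 1: 1; order 2: 3; order 4: 6; order 8: 4.
Total: 14.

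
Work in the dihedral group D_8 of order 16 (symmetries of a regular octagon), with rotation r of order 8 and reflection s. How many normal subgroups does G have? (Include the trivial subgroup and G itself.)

G has 19 subgroups. Checking conjugation-invariance by order — order 1: 1/1 normal; order 2: 1/9 normal; order 4: 1/5 normal; order 8: 3/3 normal; order 16: 1/1 normal.
Total normal subgroups: 7.

7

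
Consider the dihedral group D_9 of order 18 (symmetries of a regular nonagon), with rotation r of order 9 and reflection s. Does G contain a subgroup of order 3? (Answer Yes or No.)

Yes

3 | 18. A subgroup of order 3 is {e, r^3, r^6}.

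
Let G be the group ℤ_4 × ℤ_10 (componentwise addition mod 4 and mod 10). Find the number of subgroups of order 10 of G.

3

|G| = 40 and 10 | 40, so subgroups of order 10 are possible by Lagrange.
The subgroups of order 10 are: {(0,0), (0,1), (0,2), (0,3), (0,4), (0,5), (0,6), (0,7), (0,8), (0,9)}; {(0,0), (0,2), (0,4), (0,6), (0,8), (2,0), (2,2), (2,4), (2,6), (2,8)}; {(0,0), (0,2), (0,4), (0,6), (0,8), (2,1), (2,3), (2,5), (2,7), (2,9)}.
So G has 3 subgroups of order 10.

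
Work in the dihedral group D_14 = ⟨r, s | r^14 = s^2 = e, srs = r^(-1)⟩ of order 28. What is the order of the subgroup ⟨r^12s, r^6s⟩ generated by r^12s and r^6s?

|⟨r^12s⟩| = 2 and |⟨r^6s⟩| = 2, so |H| is a multiple of lcm(2, 2) = 2 and divides |G| = 28.
Closing under the operation: H = {e, r^2, r^4, r^6, r^8, r^10, r^12, s, r^2s, r^4s, r^6s, r^8s, r^10s, r^12s}, so |H| = 14.

14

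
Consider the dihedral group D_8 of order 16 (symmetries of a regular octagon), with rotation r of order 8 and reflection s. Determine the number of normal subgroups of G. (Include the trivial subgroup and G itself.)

7

G has 19 subgroups. Checking conjugation-invariance by order — order 1: 1/1 normal; order 2: 1/9 normal; order 4: 1/5 normal; order 8: 3/3 normal; order 16: 1/1 normal.
Total normal subgroups: 7.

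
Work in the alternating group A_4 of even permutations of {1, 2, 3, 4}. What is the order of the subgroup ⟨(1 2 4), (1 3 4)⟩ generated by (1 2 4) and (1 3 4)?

12

|⟨(1 2 4)⟩| = 3 and |⟨(1 3 4)⟩| = 3, so |H| is a multiple of lcm(3, 3) = 3 and divides |G| = 12.
Closing {(1 2 4), (1 3 4)} under the group operation gives all of G, so |H| = 12.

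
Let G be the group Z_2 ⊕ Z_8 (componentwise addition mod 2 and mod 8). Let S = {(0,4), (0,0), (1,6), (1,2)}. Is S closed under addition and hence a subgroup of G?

Yes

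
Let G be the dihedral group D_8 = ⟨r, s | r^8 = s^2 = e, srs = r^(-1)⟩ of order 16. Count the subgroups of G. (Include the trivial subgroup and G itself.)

|G| = 16, so by Lagrange every subgroup order divides 16. Divisors: 1, 2, 4, 8, 16.
Subgroups by order — order 1: 1; order 2: 9; order 4: 5; order 8: 3; order 16: 1.
Total: 1 + 9 + 5 + 3 + 1 = 19.

19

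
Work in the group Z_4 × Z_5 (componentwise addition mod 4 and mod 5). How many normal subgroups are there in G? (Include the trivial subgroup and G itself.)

G is abelian, so every subgroup is normal.
G has 6 subgroups in total, hence 6 normal subgroups.

6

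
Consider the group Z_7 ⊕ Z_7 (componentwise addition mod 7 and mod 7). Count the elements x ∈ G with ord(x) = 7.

48

An element (a,b) has order lcm(ord(a), ord(b)); count pairs with lcm equal to 7.
Enumerating gives 48 such elements.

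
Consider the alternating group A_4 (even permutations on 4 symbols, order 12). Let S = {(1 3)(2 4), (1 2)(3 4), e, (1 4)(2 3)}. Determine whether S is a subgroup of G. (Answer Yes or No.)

Yes

|S| = 4 divides |G| = 12, consistent with Lagrange.
S contains the identity, every element's inverse is in S, and S is closed under ∘: it is a subgroup.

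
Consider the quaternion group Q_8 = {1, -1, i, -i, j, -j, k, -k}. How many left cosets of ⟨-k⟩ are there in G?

2

|⟨-k⟩| = 4 and |G| = 8.
By Lagrange, [G : H] = |G|/|H| = 8/4 = 2.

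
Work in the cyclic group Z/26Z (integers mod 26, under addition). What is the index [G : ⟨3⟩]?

|⟨3⟩| = 26 and |G| = 26.
By Lagrange, [G : H] = |G|/|H| = 26/26 = 1.

1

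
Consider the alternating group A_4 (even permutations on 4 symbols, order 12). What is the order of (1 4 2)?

Computing powers of (1 4 2): the smallest k with ((1 4 2))^k = e is k = 3.

3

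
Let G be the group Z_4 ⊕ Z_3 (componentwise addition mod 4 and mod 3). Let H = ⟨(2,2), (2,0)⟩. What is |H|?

|⟨(2,2)⟩| = 6 and |⟨(2,0)⟩| = 2, so |H| is a multiple of lcm(6, 2) = 6 and divides |G| = 12.
Closing under the operation: H = {(0,0), (0,1), (0,2), (2,0), (2,1), (2,2)}, so |H| = 6.

6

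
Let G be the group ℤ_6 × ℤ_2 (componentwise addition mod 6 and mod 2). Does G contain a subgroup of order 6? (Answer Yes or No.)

6 | 12. A subgroup of order 6 is {(0,0), (0,1), (2,0), (2,1), (4,0), (4,1)}.

Yes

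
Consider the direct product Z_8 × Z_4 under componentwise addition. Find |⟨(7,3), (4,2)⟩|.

|⟨(7,3)⟩| = 8 and |⟨(4,2)⟩| = 2, so |H| is a multiple of lcm(8, 2) = 8 and divides |G| = 32.
Closing under the operation: H = {(0,0), (0,2), (1,1), (1,3), (2,0), (2,2), (3,1), (3,3), (4,0), (4,2), (5,1), (5,3), (6,0), (6,2), (7,1), (7,3)}, so |H| = 16.

16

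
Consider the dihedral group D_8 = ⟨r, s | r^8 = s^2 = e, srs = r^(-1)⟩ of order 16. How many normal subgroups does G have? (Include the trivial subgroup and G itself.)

G has 19 subgroups. Checking conjugation-invariance by order — order 1: 1/1 normal; order 2: 1/9 normal; order 4: 1/5 normal; order 8: 3/3 normal; order 16: 1/1 normal.
Total normal subgroups: 7.

7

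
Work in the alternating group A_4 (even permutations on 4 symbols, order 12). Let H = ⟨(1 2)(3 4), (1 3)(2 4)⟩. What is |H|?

4

|⟨(1 2)(3 4)⟩| = 2 and |⟨(1 3)(2 4)⟩| = 2, so |H| is a multiple of lcm(2, 2) = 2 and divides |G| = 12.
Closing under the operation: H = {e, (1 2)(3 4), (1 3)(2 4), (1 4)(2 3)}, so |H| = 4.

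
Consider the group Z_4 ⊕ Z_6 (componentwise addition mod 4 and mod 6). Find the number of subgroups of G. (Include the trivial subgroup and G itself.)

|G| = 24, so by Lagrange every subgroup order divides 24. Divisors: 1, 2, 3, 4, 6, 8, 12, 24.
Subgroups by order — order 1: 1; order 2: 3; order 3: 1; order 4: 3; order 6: 3; order 8: 1; order 12: 3; order 24: 1.
Total: 1 + 3 + 1 + 3 + 3 + 1 + 3 + 1 = 16.

16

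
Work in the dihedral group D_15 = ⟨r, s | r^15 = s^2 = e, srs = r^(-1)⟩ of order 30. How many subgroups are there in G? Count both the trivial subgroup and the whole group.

28

|G| = 30, so by Lagrange every subgroup order divides 30. Divisors: 1, 2, 3, 5, 6, 10, 15, 30.
Subgroups by order — order 1: 1; order 2: 15; order 3: 1; order 5: 1; order 6: 5; order 10: 3; order 15: 1; order 30: 1.
Total: 1 + 15 + 1 + 1 + 5 + 3 + 1 + 1 = 28.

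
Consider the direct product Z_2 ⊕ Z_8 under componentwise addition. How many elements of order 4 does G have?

4

An element (a,b) has order lcm(ord(a), ord(b)); count pairs with lcm equal to 4.
Enumerating gives 4 such elements.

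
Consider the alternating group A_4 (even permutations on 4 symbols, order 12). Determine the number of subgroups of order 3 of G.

4

|G| = 12 and 3 | 12, so subgroups of order 3 are possible by Lagrange.
The subgroups of order 3 are: {e, (1 2 3), (1 3 2)}; {e, (1 2 4), (1 4 2)}; {e, (1 3 4), (1 4 3)}; {e, (2 3 4), (2 4 3)}.
So G has 4 subgroups of order 3.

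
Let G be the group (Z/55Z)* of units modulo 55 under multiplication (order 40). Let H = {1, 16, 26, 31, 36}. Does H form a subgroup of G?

|H| = 5 divides |G| = 40, consistent with Lagrange.
H contains the identity, every element's inverse is in H, and H is closed under ·: it is a subgroup.
In fact H = ⟨16⟩.

Yes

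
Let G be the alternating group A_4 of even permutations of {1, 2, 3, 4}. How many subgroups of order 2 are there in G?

3

|G| = 12 and 2 | 12, so subgroups of order 2 are possible by Lagrange.
The subgroups of order 2 are: {e, (1 2)(3 4)}; {e, (1 3)(2 4)}; {e, (1 4)(2 3)}.
So G has 3 subgroups of order 2.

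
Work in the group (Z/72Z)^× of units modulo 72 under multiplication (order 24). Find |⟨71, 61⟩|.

|⟨71⟩| = 2 and |⟨61⟩| = 6, so |H| is a multiple of lcm(2, 6) = 6 and divides |G| = 24.
Closing under the operation: H = {1, 11, 13, 23, 25, 35, 37, 47, 49, 59, 61, 71}, so |H| = 12.

12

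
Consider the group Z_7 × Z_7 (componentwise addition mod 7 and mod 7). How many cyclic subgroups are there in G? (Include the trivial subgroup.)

9

A cyclic subgroup of order d is generated by each of its φ(d) elements of order d, so the cyclic subgroups of order d number (#elements of order d)/φ(d).
Cyclic subgroups by order — order 1: 1; order 7: 8.
Total: 9.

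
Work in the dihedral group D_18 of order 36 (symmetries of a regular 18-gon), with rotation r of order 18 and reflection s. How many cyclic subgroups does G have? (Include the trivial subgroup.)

A cyclic subgroup of order d is generated by each of its φ(d) elements of order d, so the cyclic subgroups of order d number (#elements of order d)/φ(d).
Cyclic subgroups by order — order 1: 1; order 2: 19; order 3: 1; order 6: 1; order 9: 1; order 18: 1.
Total: 24.

24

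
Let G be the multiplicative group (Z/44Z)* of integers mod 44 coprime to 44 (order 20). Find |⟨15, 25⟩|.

10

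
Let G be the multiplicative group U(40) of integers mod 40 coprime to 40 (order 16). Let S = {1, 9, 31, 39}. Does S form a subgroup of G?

Yes

|S| = 4 divides |G| = 16, consistent with Lagrange.
S contains the identity, every element's inverse is in S, and S is closed under ·: it is a subgroup.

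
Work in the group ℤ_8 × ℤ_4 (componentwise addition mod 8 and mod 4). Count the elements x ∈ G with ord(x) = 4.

An element (a,b) has order lcm(ord(a), ord(b)); count pairs with lcm equal to 4.
Enumerating gives 12 such elements.

12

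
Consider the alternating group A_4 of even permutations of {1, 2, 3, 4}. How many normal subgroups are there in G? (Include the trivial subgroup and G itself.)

G has 10 subgroups. Checking conjugation-invariance by order — order 1: 1/1 normal; order 2: 0/3 normal; order 3: 0/4 normal; order 4: 1/1 normal; order 12: 1/1 normal.
Total normal subgroups: 3.

3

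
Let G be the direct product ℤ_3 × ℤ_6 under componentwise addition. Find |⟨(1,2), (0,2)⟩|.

9

|⟨(1,2)⟩| = 3 and |⟨(0,2)⟩| = 3, so |H| is a multiple of lcm(3, 3) = 3 and divides |G| = 18.
Closing under the operation: H = {(0,0), (0,2), (0,4), (1,0), (1,2), (1,4), (2,0), (2,2), (2,4)}, so |H| = 9.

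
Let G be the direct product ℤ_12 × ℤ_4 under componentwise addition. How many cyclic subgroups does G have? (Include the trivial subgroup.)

A cyclic subgroup of order d is generated by each of its φ(d) elements of order d, so the cyclic subgroups of order d number (#elements of order d)/φ(d).
Cyclic subgroups by order — order 1: 1; order 2: 3; order 3: 1; order 4: 6; order 6: 3; order 12: 6.
Total: 20.

20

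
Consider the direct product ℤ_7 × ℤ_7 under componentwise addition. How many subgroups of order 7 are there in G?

8

|G| = 49 and 7 | 49, so subgroups of order 7 are possible by Lagrange.
The subgroups of order 7 are: {(0,0), (0,1), (0,2), (0,3), (0,4), (0,5), (0,6)}; {(0,0), (1,0), (2,0), (3,0), (4,0), (5,0), (6,0)}; {(0,0), (1,1), (2,2), (3,3), (4,4), (5,5), (6,6)}; {(0,0), (1,2), (2,4), (3,6), (4,1), (5,3), (6,5)}; … (8 in all).
So G has 8 subgroups of order 7.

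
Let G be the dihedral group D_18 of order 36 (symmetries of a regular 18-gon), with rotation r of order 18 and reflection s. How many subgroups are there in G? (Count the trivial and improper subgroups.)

|G| = 36, so by Lagrange every subgroup order divides 36. Divisors: 1, 2, 3, 4, 6, 9, 12, 18, 36.
Subgroups by order — order 1: 1; order 2: 19; order 3: 1; order 4: 9; order 6: 7; order 9: 1; order 12: 3; order 18: 3; order 36: 1.
Total: 1 + 19 + 1 + 9 + 7 + 1 + 3 + 3 + 1 = 45.

45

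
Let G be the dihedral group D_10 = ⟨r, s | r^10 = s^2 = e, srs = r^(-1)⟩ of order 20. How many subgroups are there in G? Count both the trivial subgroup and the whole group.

22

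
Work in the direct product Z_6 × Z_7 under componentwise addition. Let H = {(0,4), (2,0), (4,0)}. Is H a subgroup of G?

The identity (0,0) ∉ H, so H is not a subgroup.

No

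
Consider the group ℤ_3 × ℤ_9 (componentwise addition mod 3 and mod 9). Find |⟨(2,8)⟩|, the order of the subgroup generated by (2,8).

The order of (2,8) in Z_3 × Z_9 is lcm(ord(2) in Z_3, ord(8) in Z_9).
ord(2) = 3 and ord(8) = 9, so |⟨(2,8)⟩| = lcm(3, 9) = 9.

9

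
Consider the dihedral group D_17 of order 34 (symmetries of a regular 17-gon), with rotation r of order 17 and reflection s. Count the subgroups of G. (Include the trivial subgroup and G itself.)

|G| = 34, so by Lagrange every subgroup order divides 34. Divisors: 1, 2, 17, 34.
Subgroups by order — order 1: 1; order 2: 17; order 17: 1; order 34: 1.
Total: 1 + 17 + 1 + 1 = 20.

20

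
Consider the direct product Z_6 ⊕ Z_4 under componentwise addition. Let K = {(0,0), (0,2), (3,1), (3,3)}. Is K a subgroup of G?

|K| = 4 divides |G| = 24, consistent with Lagrange.
K contains the identity, every element's inverse is in K, and K is closed under +: it is a subgroup.
In fact K = ⟨(3,1)⟩.

Yes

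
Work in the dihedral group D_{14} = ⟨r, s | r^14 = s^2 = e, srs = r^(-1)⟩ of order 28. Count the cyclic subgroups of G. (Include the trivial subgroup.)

A cyclic subgroup of order d is generated by each of its φ(d) elements of order d, so the cyclic subgroups of order d number (#elements of order d)/φ(d).
Cyclic subgroups by order — order 1: 1; order 2: 15; order 7: 1; order 14: 1.
Total: 18.

18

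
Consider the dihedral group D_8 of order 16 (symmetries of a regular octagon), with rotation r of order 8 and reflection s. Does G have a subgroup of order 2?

Yes

2 | 16. A subgroup of order 2 is {e, r^2s}.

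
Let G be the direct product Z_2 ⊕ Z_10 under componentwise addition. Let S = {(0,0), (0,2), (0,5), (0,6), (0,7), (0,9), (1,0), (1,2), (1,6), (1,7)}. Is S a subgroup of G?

No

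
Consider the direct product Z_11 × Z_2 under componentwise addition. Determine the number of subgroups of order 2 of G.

1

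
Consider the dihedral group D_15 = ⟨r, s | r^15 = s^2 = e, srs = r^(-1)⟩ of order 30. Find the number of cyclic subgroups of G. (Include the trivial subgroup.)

19

Each element a generates a cyclic subgroup ⟨a⟩; distinct elements may generate the same one (a cyclic group of order d has φ(d) generators).
Cyclic subgroups by order — order 1: 1; order 2: 15; order 3: 1; order 5: 1; order 15: 1.
Total: 19.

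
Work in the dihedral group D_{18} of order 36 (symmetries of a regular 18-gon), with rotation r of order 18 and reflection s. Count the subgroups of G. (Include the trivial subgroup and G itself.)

45

|G| = 36, so by Lagrange every subgroup order divides 36. Divisors: 1, 2, 3, 4, 6, 9, 12, 18, 36.
Subgroups by order — order 1: 1; order 2: 19; order 3: 1; order 4: 9; order 6: 7; order 9: 1; order 12: 3; order 18: 3; order 36: 1.
Total: 1 + 19 + 1 + 9 + 7 + 1 + 3 + 3 + 1 = 45.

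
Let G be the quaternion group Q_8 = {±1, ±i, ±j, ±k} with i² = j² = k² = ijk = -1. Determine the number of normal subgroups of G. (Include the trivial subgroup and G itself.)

6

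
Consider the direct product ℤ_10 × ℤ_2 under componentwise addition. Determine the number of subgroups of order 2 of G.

|G| = 20 and 2 | 20, so subgroups of order 2 are possible by Lagrange.
The subgroups of order 2 are: {(0,0), (0,1)}; {(0,0), (5,0)}; {(0,0), (5,1)}.
So G has 3 subgroups of order 2.

3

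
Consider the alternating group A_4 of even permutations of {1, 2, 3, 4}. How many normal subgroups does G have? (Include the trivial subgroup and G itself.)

G has 10 subgroups. Checking conjugation-invariance by order — order 1: 1/1 normal; order 2: 0/3 normal; order 3: 0/4 normal; order 4: 1/1 normal; order 12: 1/1 normal.
Total normal subgroups: 3.

3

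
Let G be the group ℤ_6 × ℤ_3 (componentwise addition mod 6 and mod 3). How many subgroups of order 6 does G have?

|G| = 18 and 6 | 18, so subgroups of order 6 are possible by Lagrange.
The subgroups of order 6 are: {(0,0), (0,1), (0,2), (3,0), (3,1), (3,2)}; {(0,0), (1,0), (2,0), (3,0), (4,0), (5,0)}; {(0,0), (1,1), (2,2), (3,0), (4,1), (5,2)}; {(0,0), (1,2), (2,1), (3,0), (4,2), (5,1)}.
So G has 4 subgroups of order 6.

4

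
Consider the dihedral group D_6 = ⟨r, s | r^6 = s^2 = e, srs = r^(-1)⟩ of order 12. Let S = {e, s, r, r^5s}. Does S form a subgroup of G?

No

r ∈ S but its inverse r^5 ∉ S, so S is not a subgroup.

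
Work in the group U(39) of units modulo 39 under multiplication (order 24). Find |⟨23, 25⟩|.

12

|⟨23⟩| = 6 and |⟨25⟩| = 2, so |H| is a multiple of lcm(6, 2) = 6 and divides |G| = 24.
Closing under the operation: H = {1, 4, 10, 14, 16, 17, 22, 23, 25, 29, 35, 38}, so |H| = 12.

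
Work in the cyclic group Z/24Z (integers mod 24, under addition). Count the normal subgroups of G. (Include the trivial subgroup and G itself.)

8

G is abelian, so every subgroup is normal.
G has 8 subgroups in total, hence 8 normal subgroups.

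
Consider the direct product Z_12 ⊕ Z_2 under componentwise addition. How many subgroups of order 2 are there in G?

|G| = 24 and 2 | 24, so subgroups of order 2 are possible by Lagrange.
The subgroups of order 2 are: {(0,0), (0,1)}; {(0,0), (6,0)}; {(0,0), (6,1)}.
So G has 3 subgroups of order 2.

3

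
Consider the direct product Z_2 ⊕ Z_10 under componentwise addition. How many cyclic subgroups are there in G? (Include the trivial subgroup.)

8

Each element a generates a cyclic subgroup ⟨a⟩; distinct elements may generate the same one (a cyclic group of order d has φ(d) generators).
Cyclic subgroups by order — order 1: 1; order 2: 3; order 5: 1; order 10: 3.
Total: 8.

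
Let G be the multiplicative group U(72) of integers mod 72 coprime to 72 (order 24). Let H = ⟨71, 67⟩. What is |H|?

12

|⟨71⟩| = 2 and |⟨67⟩| = 6, so |H| is a multiple of lcm(2, 6) = 6 and divides |G| = 24.
Closing under the operation: H = {1, 5, 19, 23, 25, 29, 43, 47, 49, 53, 67, 71}, so |H| = 12.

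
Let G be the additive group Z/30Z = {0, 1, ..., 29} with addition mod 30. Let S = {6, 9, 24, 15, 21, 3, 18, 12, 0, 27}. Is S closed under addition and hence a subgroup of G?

|S| = 10 divides |G| = 30, consistent with Lagrange.
S contains the identity, every element's inverse is in S, and S is closed under +: it is a subgroup.
In fact S = ⟨3⟩.

Yes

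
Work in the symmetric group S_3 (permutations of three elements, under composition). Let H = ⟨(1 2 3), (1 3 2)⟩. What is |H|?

3

|⟨(1 2 3)⟩| = 3 and |⟨(1 3 2)⟩| = 3, so |H| is a multiple of lcm(3, 3) = 3 and divides |G| = 6.
Closing under the operation: H = {e, (1 2 3), (1 3 2)}, so |H| = 3.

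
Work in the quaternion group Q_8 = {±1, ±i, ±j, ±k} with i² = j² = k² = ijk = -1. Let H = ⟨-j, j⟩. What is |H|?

|⟨-j⟩| = 4 and |⟨j⟩| = 4, so |H| is a multiple of lcm(4, 4) = 4 and divides |G| = 8.
Closing under the operation: H = {1, -1, j, -j}, so |H| = 4.

4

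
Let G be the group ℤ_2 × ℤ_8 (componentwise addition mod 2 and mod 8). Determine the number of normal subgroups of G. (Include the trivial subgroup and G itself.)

G is abelian, so every subgroup is normal.
G has 11 subgroups in total, hence 11 normal subgroups.

11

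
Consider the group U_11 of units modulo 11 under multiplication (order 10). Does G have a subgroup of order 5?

5 | 10. A subgroup of order 5 is {1, 3, 4, 5, 9}.

Yes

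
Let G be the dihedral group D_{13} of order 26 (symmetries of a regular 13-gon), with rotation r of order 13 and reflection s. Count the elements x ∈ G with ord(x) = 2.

Enumerating element orders in G gives 13 elements of order 2.

13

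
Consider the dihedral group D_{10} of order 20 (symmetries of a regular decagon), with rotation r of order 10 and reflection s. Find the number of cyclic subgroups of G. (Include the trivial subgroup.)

14

Each element a generates a cyclic subgroup ⟨a⟩; distinct elements may generate the same one (a cyclic group of order d has φ(d) generators).
Cyclic subgroups by order — order 1: 1; order 2: 11; order 5: 1; order 10: 1.
Total: 14.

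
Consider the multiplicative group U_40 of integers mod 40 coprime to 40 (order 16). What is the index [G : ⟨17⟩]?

|⟨17⟩| = 4 and |G| = 16.
By Lagrange, [G : H] = |G|/|H| = 16/4 = 4.

4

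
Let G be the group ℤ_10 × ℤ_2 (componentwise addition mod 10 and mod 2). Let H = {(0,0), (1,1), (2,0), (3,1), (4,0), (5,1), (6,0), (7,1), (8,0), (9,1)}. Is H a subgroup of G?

Yes

|H| = 10 divides |G| = 20, consistent with Lagrange.
H contains the identity, every element's inverse is in H, and H is closed under +: it is a subgroup.
In fact H = ⟨(7,1)⟩.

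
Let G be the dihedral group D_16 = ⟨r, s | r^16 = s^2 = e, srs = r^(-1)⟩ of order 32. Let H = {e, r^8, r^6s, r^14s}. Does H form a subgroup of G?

Yes

|H| = 4 divides |G| = 32, consistent with Lagrange.
H contains the identity, every element's inverse is in H, and H is closed under ·: it is a subgroup.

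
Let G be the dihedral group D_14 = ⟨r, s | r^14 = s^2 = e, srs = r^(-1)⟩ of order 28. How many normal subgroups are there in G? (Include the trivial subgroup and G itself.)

7

G has 28 subgroups. Checking conjugation-invariance by order — order 1: 1/1 normal; order 2: 1/15 normal; order 4: 0/7 normal; order 7: 1/1 normal; order 14: 3/3 normal; order 28: 1/1 normal.
Total normal subgroups: 7.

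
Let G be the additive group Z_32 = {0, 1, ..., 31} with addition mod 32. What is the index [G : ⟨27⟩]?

1

|⟨27⟩| = 32 and |G| = 32.
By Lagrange, [G : H] = |G|/|H| = 32/32 = 1.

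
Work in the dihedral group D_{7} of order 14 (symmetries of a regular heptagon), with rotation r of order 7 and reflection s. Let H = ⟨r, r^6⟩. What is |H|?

|⟨r⟩| = 7 and |⟨r^6⟩| = 7, so |H| is a multiple of lcm(7, 7) = 7 and divides |G| = 14.
Closing under the operation: H = {e, r, r^2, r^3, r^4, r^5, r^6}, so |H| = 7.

7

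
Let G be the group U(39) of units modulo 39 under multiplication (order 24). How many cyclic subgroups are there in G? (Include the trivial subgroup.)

12

Group the elements of G by the cyclic subgroup they generate; each cyclic subgroup of order d accounts for φ(d) elements.
Cyclic subgroups by order — order 1: 1; order 2: 3; order 3: 1; order 4: 2; order 6: 3; order 12: 2.
Total: 12.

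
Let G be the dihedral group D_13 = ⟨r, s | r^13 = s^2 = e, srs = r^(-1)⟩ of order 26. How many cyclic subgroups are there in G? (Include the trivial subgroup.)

15

Group the elements of G by the cyclic subgroup they generate; each cyclic subgroup of order d accounts for φ(d) elements.
Cyclic subgroups by order — order 1: 1; order 2: 13; order 13: 1.
Total: 15.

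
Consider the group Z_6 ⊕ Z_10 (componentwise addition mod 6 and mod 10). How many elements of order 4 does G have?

0

An element (a,b) has order lcm(ord(a), ord(b)); count pairs with lcm equal to 4.
Enumerating gives 0 such elements.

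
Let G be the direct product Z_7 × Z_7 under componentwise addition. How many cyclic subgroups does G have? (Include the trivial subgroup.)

Group the elements of G by the cyclic subgroup they generate; each cyclic subgroup of order d accounts for φ(d) elements.
Cyclic subgroups by order — order 1: 1; order 7: 8.
Total: 9.

9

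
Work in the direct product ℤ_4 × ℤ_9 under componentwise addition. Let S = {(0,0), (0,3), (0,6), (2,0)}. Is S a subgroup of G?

No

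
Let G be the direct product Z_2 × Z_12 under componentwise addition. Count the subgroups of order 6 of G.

3

|G| = 24 and 6 | 24, so subgroups of order 6 are possible by Lagrange.
The subgroups of order 6 are: {(0,0), (0,2), (0,4), (0,6), (0,8), (0,10)}; {(0,0), (0,4), (0,8), (1,0), (1,4), (1,8)}; {(0,0), (0,4), (0,8), (1,2), (1,6), (1,10)}.
So G has 3 subgroups of order 6.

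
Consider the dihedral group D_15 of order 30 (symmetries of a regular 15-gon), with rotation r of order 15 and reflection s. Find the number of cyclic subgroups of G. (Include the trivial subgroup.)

19

Each element a generates a cyclic subgroup ⟨a⟩; distinct elements may generate the same one (a cyclic group of order d has φ(d) generators).
Cyclic subgroups by order — order 1: 1; order 2: 15; order 3: 1; order 5: 1; order 15: 1.
Total: 19.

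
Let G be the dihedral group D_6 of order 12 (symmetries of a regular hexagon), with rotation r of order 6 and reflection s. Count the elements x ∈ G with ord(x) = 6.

2

The elements of order 6 are: r, r^5.
That's 2.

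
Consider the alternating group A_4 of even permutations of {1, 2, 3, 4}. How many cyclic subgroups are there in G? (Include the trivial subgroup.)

A cyclic subgroup of order d is generated by each of its φ(d) elements of order d, so the cyclic subgroups of order d number (#elements of order d)/φ(d).
Cyclic subgroups by order — order 1: 1; order 2: 3; order 3: 4.
Total: 8.

8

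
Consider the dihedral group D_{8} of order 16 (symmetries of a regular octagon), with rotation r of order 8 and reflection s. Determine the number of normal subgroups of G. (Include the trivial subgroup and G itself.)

7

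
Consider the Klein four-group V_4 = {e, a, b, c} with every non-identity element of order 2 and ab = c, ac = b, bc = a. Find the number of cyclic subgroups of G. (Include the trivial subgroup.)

4

Group the elements of G by the cyclic subgroup they generate; each cyclic subgroup of order d accounts for φ(d) elements.
Cyclic subgroups by order — order 1: 1; order 2: 3.
Total: 4.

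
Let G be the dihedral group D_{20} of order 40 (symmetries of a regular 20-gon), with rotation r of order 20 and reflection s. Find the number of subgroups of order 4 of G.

|G| = 40 and 4 | 40, so subgroups of order 4 are possible by Lagrange.
The subgroups of order 4 are: {e, r^10, s, r^10s}; {e, r^10, rs, r^11s}; {e, r^10, r^2s, r^12s}; {e, r^10, r^3s, r^13s}; … (11 in all).
So G has 11 subgroups of order 4.

11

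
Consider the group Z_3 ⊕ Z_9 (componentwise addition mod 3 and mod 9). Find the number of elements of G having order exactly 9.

An element (a,b) has order lcm(ord(a), ord(b)); count pairs with lcm equal to 9.
Enumerating gives 18 such elements.

18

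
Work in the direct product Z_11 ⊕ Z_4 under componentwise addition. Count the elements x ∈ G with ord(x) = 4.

2

An element (a,b) has order lcm(ord(a), ord(b)); count pairs with lcm equal to 4.
Enumerating gives 2 such elements.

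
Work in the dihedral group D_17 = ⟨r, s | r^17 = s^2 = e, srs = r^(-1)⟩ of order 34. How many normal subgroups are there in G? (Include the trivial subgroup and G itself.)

3

G has 20 subgroups. Checking conjugation-invariance by order — order 1: 1/1 normal; order 2: 0/17 normal; order 17: 1/1 normal; order 34: 1/1 normal.
Total normal subgroups: 3.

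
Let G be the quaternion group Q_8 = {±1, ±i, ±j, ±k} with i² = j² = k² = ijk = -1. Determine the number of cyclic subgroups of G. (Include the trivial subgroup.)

5

A cyclic subgroup of order d is generated by each of its φ(d) elements of order d, so the cyclic subgroups of order d number (#elements of order d)/φ(d).
Cyclic subgroups by order — order 1: 1; order 2: 1; order 4: 3.
Total: 5.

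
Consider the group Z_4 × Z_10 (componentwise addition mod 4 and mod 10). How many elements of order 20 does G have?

An element (a,b) has order lcm(ord(a), ord(b)); count pairs with lcm equal to 20.
Enumerating gives 16 such elements.

16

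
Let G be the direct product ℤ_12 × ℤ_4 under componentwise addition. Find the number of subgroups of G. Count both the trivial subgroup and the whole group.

30

|G| = 48, so by Lagrange every subgroup order divides 48. Divisors: 1, 2, 3, 4, 6, 8, 12, 16, 24, 48.
Subgroups by order — order 1: 1; order 2: 3; order 3: 1; order 4: 7; order 6: 3; order 8: 3; order 12: 7; order 16: 1; order 24: 3; order 48: 1.
Total: 1 + 3 + 1 + 7 + 3 + 3 + 7 + 1 + 3 + 1 = 30.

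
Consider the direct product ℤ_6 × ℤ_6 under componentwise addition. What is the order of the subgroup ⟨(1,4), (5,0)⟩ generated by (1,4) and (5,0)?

|⟨(1,4)⟩| = 6 and |⟨(5,0)⟩| = 6, so |H| is a multiple of lcm(6, 6) = 6 and divides |G| = 36.
Closing under the operation: H = {(0,0), (0,2), (0,4), (1,0), (1,2), (1,4), (2,0), (2,2), (2,4), (3,0), (3,2), (3,4), (4,0), (4,2), (4,4), (5,0), (5,2), (5,4)}, so |H| = 18.

18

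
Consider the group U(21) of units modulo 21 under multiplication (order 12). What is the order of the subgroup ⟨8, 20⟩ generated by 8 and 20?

4

|⟨8⟩| = 2 and |⟨20⟩| = 2, so |H| is a multiple of lcm(2, 2) = 2 and divides |G| = 12.
Closing under the operation: H = {1, 8, 13, 20}, so |H| = 4.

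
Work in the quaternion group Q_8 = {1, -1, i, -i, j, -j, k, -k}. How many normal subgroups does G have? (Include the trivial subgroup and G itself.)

G has 6 subgroups. Checking conjugation-invariance by order — order 1: 1/1 normal; order 2: 1/1 normal; order 4: 3/3 normal; order 8: 1/1 normal.
Total normal subgroups: 6.

6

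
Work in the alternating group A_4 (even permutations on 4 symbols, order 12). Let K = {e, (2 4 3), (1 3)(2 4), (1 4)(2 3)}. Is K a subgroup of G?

No

(2 4 3) ∈ K but its inverse (2 3 4) ∉ K, so K is not a subgroup.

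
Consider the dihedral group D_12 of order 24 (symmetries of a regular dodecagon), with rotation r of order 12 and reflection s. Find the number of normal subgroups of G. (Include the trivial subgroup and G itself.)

9

G has 34 subgroups. Checking conjugation-invariance by order — order 1: 1/1 normal; order 2: 1/13 normal; order 3: 1/1 normal; order 4: 1/7 normal; order 6: 1/5 normal; order 8: 0/3 normal; order 12: 3/3 normal; order 24: 1/1 normal.
Total normal subgroups: 9.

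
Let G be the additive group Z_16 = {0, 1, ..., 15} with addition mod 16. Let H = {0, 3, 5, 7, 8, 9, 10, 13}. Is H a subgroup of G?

No

5 ∈ H but its inverse 11 ∉ H, so H is not a subgroup.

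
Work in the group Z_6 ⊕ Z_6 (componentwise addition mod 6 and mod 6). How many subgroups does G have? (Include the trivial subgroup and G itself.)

30

|G| = 36, so by Lagrange every subgroup order divides 36. Divisors: 1, 2, 3, 4, 6, 9, 12, 18, 36.
Subgroups by order — order 1: 1; order 2: 3; order 3: 4; order 4: 1; order 6: 12; order 9: 1; order 12: 4; order 18: 3; order 36: 1.
Total: 1 + 3 + 4 + 1 + 12 + 1 + 4 + 3 + 1 = 30.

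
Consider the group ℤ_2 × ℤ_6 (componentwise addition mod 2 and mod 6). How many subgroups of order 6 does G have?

3

|G| = 12 and 6 | 12, so subgroups of order 6 are possible by Lagrange.
The subgroups of order 6 are: {(0,0), (0,1), (0,2), (0,3), (0,4), (0,5)}; {(0,0), (0,2), (0,4), (1,0), (1,2), (1,4)}; {(0,0), (0,2), (0,4), (1,1), (1,3), (1,5)}.
So G has 3 subgroups of order 6.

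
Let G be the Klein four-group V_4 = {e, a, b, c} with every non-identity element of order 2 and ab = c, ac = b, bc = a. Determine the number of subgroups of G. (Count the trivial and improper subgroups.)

|G| = 4, so by Lagrange every subgroup order divides 4. Divisors: 1, 2, 4.
Subgroups by order — order 1: 1; order 2: 3; order 4: 1.
Total: 1 + 3 + 1 = 5.

5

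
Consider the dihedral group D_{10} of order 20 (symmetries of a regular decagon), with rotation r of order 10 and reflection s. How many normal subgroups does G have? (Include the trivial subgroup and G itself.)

7

G has 22 subgroups. Checking conjugation-invariance by order — order 1: 1/1 normal; order 2: 1/11 normal; order 4: 0/5 normal; order 5: 1/1 normal; order 10: 3/3 normal; order 20: 1/1 normal.
Total normal subgroups: 7.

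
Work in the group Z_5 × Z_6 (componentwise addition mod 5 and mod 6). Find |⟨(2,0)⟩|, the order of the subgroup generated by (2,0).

5

The order of (2,0) in Z_5 × Z_6 is lcm(ord(2) in Z_5, ord(0) in Z_6).
ord(2) = 5 and ord(0) = 1, so |⟨(2,0)⟩| = lcm(5, 1) = 5.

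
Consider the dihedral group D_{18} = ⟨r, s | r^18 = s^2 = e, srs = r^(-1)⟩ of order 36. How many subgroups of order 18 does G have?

|G| = 36 and 18 | 36, so subgroups of order 18 are possible by Lagrange.
The subgroups of order 18 are: {e, r, r^2, r^3, r^4, r^5, r^6, r^7, r^8, r^9, r^10, r^11, r^12, r^13, r^14, r^15, r^16, r^17}; {e, r^2, r^4, r^6, r^8, r^10, r^12, r^14, r^16, s, r^2s, r^4s, r^6s, r^8s, r^10s, r^12s, r^14s, r^16s}; {e, r^2, r^4, r^6, r^8, r^10, r^12, r^14, r^16, rs, r^3s, r^5s, r^7s, r^9s, r^11s, r^13s, r^15s, r^17s}.
So G has 3 subgroups of order 18.

3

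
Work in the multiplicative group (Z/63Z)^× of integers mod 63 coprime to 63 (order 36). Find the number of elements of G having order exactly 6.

Enumerating element orders in G gives 24 elements of order 6.

24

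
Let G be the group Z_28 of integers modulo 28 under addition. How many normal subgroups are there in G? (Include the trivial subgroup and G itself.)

6

G is abelian, so every subgroup is normal.
G has 6 subgroups in total, hence 6 normal subgroups.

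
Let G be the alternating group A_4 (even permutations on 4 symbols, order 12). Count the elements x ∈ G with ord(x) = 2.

3

The elements of order 2 are: (1 2)(3 4), (1 3)(2 4), (1 4)(2 3).
That's 3.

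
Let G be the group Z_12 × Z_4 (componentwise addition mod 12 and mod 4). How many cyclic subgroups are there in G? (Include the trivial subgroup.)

A cyclic subgroup of order d is generated by each of its φ(d) elements of order d, so the cyclic subgroups of order d number (#elements of order d)/φ(d).
Cyclic subgroups by order — order 1: 1; order 2: 3; order 3: 1; order 4: 6; order 6: 3; order 12: 6.
Total: 20.

20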